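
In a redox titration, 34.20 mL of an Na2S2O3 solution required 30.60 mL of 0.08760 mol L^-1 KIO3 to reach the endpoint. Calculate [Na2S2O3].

n(KIO3) = 0.08760 x 0.03060 = 0.002681 mol.
From the balanced equation, 1 mol KIO3 reacts with 6 mol Na2S2O3, so n(Na2S2O3) = 0.002681 x 6/1 = 0.01608 mol.
[Na2S2O3] = 0.01608 / 0.03420 L = 0.470 M.

0.470 M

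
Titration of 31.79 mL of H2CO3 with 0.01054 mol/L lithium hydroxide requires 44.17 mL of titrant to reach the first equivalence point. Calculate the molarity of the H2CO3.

n(LiOH) = 0.01054 x 0.04417 = 0.0004656 mol.
At the first equivalence point, 1 mol OH^- react per mol H2CO3, so n(H2CO3) = 0.0004656 / 1 = 0.0004656 mol.
[H2CO3] = 0.0004656 / 0.03179 L = 0.0146 M.

0.0146 M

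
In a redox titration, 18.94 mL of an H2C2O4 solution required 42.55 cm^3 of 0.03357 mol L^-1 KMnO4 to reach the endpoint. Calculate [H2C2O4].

0.189 M

n(KMnO4) = 0.03357 x 0.04255 = 0.001428 mol.
From the balanced equation, 2 mol KMnO4 reacts with 5 mol H2C2O4, so n(H2C2O4) = 0.001428 x 5/2 = 0.003571 mol.
[H2C2O4] = 0.003571 / 0.01894 L = 0.189 M.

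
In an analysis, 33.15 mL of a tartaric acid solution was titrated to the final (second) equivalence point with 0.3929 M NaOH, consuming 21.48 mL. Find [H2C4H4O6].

n(NaOH) = 0.3929 x 0.02148 = 0.008439 mol.
At the final (second) equivalence point, 2 mol OH^- react per mol H2C4H4O6, so n(H2C4H4O6) = 0.008439 / 2 = 0.004220 mol.
[H2C4H4O6] = 0.004220 / 0.03315 L = 0.127 M.

0.127 M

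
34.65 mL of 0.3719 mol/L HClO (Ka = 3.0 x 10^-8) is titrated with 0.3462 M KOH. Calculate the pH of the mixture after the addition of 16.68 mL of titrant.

7.43

Initial n(HClO) = 0.3719 x 0.03465 = 0.01289 mol.
n(KOH) added = 0.3462 x 0.01668 = 0.005775 mol, converting that many moles of HClO to ClO-.
Remaining n(HClO) = 0.007112 mol; n(ClO-) = 0.005775 mol.
By Henderson-Hasselbalch, pH = pKa + log([A^-]/[HA]) = 7.52 + log(0.005775/0.007112) = 7.52 + (-0.09) = 7.43.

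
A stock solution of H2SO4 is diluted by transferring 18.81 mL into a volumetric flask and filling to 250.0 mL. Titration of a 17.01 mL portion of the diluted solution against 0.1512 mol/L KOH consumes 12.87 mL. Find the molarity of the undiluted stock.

n(KOH) = 0.1512 x 0.01287 = 0.001946 mol.
n(H2SO4) in the aliquot = 0.001946 x 1/2 = 0.0009730 mol.
[diluted H2SO4] = 0.0009730 / 0.01701 = 0.05720 M.
Dilution factor = 250.0/18.81 = 13.29, so [stock] = 0.05720 x 13.29 = 0.760 M.

0.760 M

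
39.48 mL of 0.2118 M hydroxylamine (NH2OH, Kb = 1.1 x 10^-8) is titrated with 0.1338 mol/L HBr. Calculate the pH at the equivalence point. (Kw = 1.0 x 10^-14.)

3.56

n(NH2OH) = 0.2118 x 0.03948 = 0.008362 mol; V(HBr) at equivalence = 0.008362/0.1338 = 0.06250 L.
At equivalence the base is fully converted to NH3OH+; total volume = 0.1020 L, so [NH3OH+] = 0.008362/0.1020 = 0.08200 M.
Ka(NH3OH+) = Kw/Kb = 1.0e-14 / 1.1 x 10^-8 = 9.09e-7.
[H^+] = sqrt(Ka x [NH3OH+]) = sqrt(9.09e-7 x 0.08200) = 0.000273 M.
pH = -log(0.000273) = 3.56.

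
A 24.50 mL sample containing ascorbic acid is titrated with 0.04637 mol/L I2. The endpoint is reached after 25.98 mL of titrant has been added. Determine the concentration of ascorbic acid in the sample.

n(I2) = 0.04637 x 0.02598 = 0.001205 mol.
From the balanced equation, 1 mol I2 reacts with 1 mol ascorbic acid, so n(ascorbic acid) = 0.001205 x 1/1 = 0.001205 mol.
[ascorbic acid] = 0.001205 / 0.02450 L = 0.0492 M.

0.0492 M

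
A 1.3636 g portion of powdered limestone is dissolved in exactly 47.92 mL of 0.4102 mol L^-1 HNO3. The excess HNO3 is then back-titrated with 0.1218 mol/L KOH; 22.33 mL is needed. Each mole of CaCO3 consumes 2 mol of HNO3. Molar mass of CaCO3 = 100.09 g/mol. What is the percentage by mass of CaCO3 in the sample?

Total n(HNO3) added = 0.4102 x 0.04792 = 0.01966 mol.
n(KOH) used = 0.1218 x 0.02233 = 0.002720 mol, which equals the excess n(HNO3).
So n(HNO3) consumed by the sample = 0.01966 - 0.002720 = 0.01694 mol.
n(CaCO3) = 0.01694 / 2 = 0.008468 mol.
mass CaCO3 = 0.008468 x 100.09 = 0.8476 g, so %CaCO3 = 0.8476/1.3636 x 100 = 62.2%.

62.2%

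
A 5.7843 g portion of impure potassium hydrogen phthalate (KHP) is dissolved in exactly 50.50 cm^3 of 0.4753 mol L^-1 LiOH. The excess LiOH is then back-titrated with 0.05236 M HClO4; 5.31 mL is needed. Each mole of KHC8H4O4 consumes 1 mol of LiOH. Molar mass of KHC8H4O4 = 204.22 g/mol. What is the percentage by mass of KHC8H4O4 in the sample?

Total n(LiOH) added = 0.4753 x 0.05050 = 0.02400 mol.
n(HClO4) used = 0.05236 x 0.005310 = 0.0002780 mol, which equals the excess n(LiOH).
So n(LiOH) consumed by the sample = 0.02400 - 0.0002780 = 0.02372 mol.
n(KHC8H4O4) = 0.02372 / 1 = 0.02372 mol.
mass KHC8H4O4 = 0.02372 x 204.22 = 4.845 g, so %KHC8H4O4 = 4.845/5.7843 x 100 = 83.8%.

83.8%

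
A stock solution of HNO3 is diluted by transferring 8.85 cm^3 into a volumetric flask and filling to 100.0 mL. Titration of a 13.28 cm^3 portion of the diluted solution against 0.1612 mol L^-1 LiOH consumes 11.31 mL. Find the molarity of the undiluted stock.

n(LiOH) = 0.1612 x 0.01131 = 0.001823 mol.
n(HNO3) in the aliquot = 0.001823 mol.
[diluted HNO3] = 0.001823 / 0.01328 = 0.1373 M.
Dilution factor = 100.0/8.850 = 11.30, so [stock] = 0.1373 x 11.30 = 1.55 M.

1.55 M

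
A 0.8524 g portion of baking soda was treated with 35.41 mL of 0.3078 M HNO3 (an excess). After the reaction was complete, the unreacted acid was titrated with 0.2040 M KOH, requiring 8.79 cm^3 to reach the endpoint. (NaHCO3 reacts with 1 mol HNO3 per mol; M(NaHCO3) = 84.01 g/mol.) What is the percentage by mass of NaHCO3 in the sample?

89.7%

Total n(HNO3) added = 0.3078 x 0.03541 = 0.01090 mol.
n(KOH) used = 0.2040 x 0.008790 = 0.001793 mol, which equals the excess n(HNO3).
So n(HNO3) consumed by the sample = 0.01090 - 0.001793 = 0.009106 mol.
n(NaHCO3) = 0.009106 / 1 = 0.009106 mol.
mass NaHCO3 = 0.009106 x 84.01 = 0.7650 g, so %NaHCO3 = 0.7650/0.8524 x 100 = 89.7%.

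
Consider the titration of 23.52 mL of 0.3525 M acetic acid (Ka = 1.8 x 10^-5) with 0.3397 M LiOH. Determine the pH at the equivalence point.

n(CH3COOH) = 0.3525 x 0.02352 = 0.008291 mol; V(LiOH) at equivalence = 0.008291/0.3397 = 0.02441 L.
At equivalence all the acid is converted to CH3COO-; total volume = 0.02352 + 0.02441 = 0.04793 L, so [CH3COO-] = 0.008291/0.04793 = 0.1730 M.
Kb = Kw/Ka = 1.0e-14 / 1.8 x 10^-5 = 5.56e-10.
[OH^-] = sqrt(Kb x [CH3COO-]) = sqrt(5.56e-10 x 0.1730) = 9.80e-6 M.
pOH = 5.01, so pH = 14.00 - 5.01 = 8.99.

8.99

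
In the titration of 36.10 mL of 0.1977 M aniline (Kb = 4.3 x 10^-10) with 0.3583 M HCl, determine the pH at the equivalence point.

2.76

n(C6H5NH2) = 0.1977 x 0.03610 = 0.007137 mol; V(HCl) at equivalence = 0.007137/0.3583 = 0.01992 L.
At equivalence the base is fully converted to C6H5NH3+; total volume = 0.05602 L, so [C6H5NH3+] = 0.007137/0.05602 = 0.1274 M.
Ka(C6H5NH3+) = Kw/Kb = 1.0e-14 / 4.3 x 10^-10 = 2.33e-5.
[H^+] = sqrt(Ka x [C6H5NH3+]) = sqrt(2.33e-5 x 0.1274) = 0.00172 M.
pH = -log(0.00172) = 2.76.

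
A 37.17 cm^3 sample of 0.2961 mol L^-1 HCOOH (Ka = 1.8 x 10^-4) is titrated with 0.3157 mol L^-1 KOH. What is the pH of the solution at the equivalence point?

8.46

n(HCOOH) = 0.2961 x 0.03717 = 0.01101 mol; V(KOH) at equivalence = 0.01101/0.3157 = 0.03486 L.
At equivalence all the acid is converted to HCOO-; total volume = 0.03717 + 0.03486 = 0.07203 L, so [HCOO-] = 0.01101/0.07203 = 0.1528 M.
Kb = Kw/Ka = 1.0e-14 / 1.8 x 10^-4 = 5.56e-11.
[OH^-] = sqrt(Kb x [HCOO-]) = sqrt(5.56e-11 x 0.1528) = 2.91e-6 M.
pOH = 5.54, so pH = 14.00 - 5.54 = 8.46.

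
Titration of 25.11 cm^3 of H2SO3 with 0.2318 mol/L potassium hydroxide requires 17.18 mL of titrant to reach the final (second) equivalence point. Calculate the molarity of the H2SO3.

0.0793 M

n(KOH) = 0.2318 x 0.01718 = 0.003982 mol.
At the final (second) equivalence point, 2 mol OH^- react per mol H2SO3, so n(H2SO3) = 0.003982 / 2 = 0.001991 mol.
[H2SO3] = 0.001991 / 0.02511 L = 0.0793 M.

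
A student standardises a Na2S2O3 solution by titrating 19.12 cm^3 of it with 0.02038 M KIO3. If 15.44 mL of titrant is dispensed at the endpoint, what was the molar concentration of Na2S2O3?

n(KIO3) = 0.02038 x 0.01544 = 0.0003147 mol.
From the balanced equation, 1 mol KIO3 reacts with 6 mol Na2S2O3, so n(Na2S2O3) = 0.0003147 x 6/1 = 0.001888 mol.
[Na2S2O3] = 0.001888 / 0.01912 L = 0.0987 M.

0.0987 M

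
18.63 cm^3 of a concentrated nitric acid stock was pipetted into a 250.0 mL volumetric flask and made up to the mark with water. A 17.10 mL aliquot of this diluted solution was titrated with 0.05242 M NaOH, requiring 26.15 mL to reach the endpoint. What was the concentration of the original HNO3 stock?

n(NaOH) = 0.05242 x 0.02615 = 0.001371 mol.
n(HNO3) in the aliquot = 0.001371 mol.
[diluted HNO3] = 0.001371 / 0.01710 = 0.08016 M.
Dilution factor = 250.0/18.63 = 13.42, so [stock] = 0.08016 x 13.42 = 1.08 M.

1.08 M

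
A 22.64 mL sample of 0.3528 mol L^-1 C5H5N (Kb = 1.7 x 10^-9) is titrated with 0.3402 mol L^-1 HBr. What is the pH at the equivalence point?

n(C5H5N) = 0.3528 x 0.02264 = 0.007987 mol; V(HBr) at equivalence = 0.007987/0.3402 = 0.02348 L.
At equivalence the base is fully converted to C5H5NH+; total volume = 0.04612 L, so [C5H5NH+] = 0.007987/0.04612 = 0.1732 M.
Ka(C5H5NH+) = Kw/Kb = 1.0e-14 / 1.7 x 10^-9 = 5.88e-6.
[H^+] = sqrt(Ka x [C5H5NH+]) = sqrt(5.88e-6 x 0.1732) = 0.00101 M.
pH = -log(0.00101) = 3.00.

3.00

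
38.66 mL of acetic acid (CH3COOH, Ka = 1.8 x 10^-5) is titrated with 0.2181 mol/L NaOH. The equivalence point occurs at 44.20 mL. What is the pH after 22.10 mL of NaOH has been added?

4.74

22.10 mL is exactly half the equivalence volume (44.20/2), i.e. the half-equivalence point.
There, n(HA) = n(A^-), so pH = pKa = -log(1.8 x 10^-5) = 4.74.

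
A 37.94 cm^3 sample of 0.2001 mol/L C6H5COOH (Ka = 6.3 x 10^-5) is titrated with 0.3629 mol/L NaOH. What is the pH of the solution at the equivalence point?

n(C6H5COOH) = 0.2001 x 0.03794 = 0.007592 mol; V(NaOH) at equivalence = 0.007592/0.3629 = 0.02092 L.
At equivalence all the acid is converted to C6H5COO-; total volume = 0.03794 + 0.02092 = 0.05886 L, so [C6H5COO-] = 0.007592/0.05886 = 0.1290 M.
Kb = Kw/Ka = 1.0e-14 / 6.3 x 10^-5 = 1.59e-10.
[OH^-] = sqrt(Kb x [C6H5COO-]) = sqrt(1.59e-10 x 0.1290) = 4.52e-6 M.
pOH = 5.34, so pH = 14.00 - 5.34 = 8.66.

8.66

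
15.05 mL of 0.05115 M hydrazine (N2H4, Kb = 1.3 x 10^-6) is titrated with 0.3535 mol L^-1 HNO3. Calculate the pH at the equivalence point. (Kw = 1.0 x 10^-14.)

n(N2H4) = 0.05115 x 0.01505 = 0.0007698 mol; V(HNO3) at equivalence = 0.0007698/0.3535 = 0.002178 L.
At equivalence the base is fully converted to N2H5+; total volume = 0.01723 L, so [N2H5+] = 0.0007698/0.01723 = 0.04468 M.
Ka(N2H5+) = Kw/Kb = 1.0e-14 / 1.3 x 10^-6 = 7.69e-9.
[H^+] = sqrt(Ka x [N2H5+]) = sqrt(7.69e-9 x 0.04468) = 1.85e-5 M.
pH = -log(1.85e-5) = 4.73.

4.73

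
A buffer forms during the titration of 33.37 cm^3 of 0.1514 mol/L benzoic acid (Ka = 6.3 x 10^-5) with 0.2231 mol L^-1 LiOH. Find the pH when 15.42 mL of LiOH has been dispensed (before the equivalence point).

Initial n(C6H5COOH) = 0.1514 x 0.03337 = 0.005052 mol.
n(LiOH) added = 0.2231 x 0.01542 = 0.003440 mol, converting that many moles of C6H5COOH to C6H5COO-.
Remaining n(C6H5COOH) = 0.001612 mol; n(C6H5COO-) = 0.003440 mol.
By Henderson-Hasselbalch, pH = pKa + log([A^-]/[HA]) = 4.20 + log(0.003440/0.001612) = 4.20 + (+0.33) = 4.53.

4.53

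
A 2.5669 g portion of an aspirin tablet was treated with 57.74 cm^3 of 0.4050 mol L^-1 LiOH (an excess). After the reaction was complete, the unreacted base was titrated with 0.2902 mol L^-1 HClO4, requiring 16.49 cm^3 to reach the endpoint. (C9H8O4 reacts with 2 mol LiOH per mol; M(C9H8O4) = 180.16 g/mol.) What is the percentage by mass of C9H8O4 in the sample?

Total n(LiOH) added = 0.4050 x 0.05774 = 0.02338 mol.
n(HClO4) used = 0.2902 x 0.01649 = 0.004785 mol, which equals the excess n(LiOH).
So n(LiOH) consumed by the sample = 0.02338 - 0.004785 = 0.01860 mol.
n(C9H8O4) = 0.01860 / 2 = 0.009300 mol.
mass C9H8O4 = 0.009300 x 180.16 = 1.675 g, so %C9H8O4 = 1.675/2.5669 x 100 = 65.3%.

65.3%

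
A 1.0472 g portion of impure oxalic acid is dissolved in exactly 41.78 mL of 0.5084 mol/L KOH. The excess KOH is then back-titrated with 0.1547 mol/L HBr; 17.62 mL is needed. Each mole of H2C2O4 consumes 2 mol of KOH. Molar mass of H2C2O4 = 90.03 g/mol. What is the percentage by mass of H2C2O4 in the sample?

79.6%

Total n(KOH) added = 0.5084 x 0.04178 = 0.02124 mol.
n(HBr) used = 0.1547 x 0.01762 = 0.002726 mol, which equals the excess n(KOH).
So n(KOH) consumed by the sample = 0.02124 - 0.002726 = 0.01852 mol.
n(H2C2O4) = 0.01852 / 2 = 0.009258 mol.
mass H2C2O4 = 0.009258 x 90.03 = 0.8335 g, so %H2C2O4 = 0.8335/1.0472 x 100 = 79.6%.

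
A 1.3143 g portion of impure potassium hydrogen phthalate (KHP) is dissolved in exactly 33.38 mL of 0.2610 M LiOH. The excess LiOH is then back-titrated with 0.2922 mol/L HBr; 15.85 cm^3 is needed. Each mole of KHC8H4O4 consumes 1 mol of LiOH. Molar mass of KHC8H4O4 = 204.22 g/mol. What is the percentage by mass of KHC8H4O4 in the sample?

Total n(LiOH) added = 0.2610 x 0.03338 = 0.008712 mol.
n(HBr) used = 0.2922 x 0.01585 = 0.004631 mol, which equals the excess n(LiOH).
So n(LiOH) consumed by the sample = 0.008712 - 0.004631 = 0.004081 mol.
n(KHC8H4O4) = 0.004081 / 1 = 0.004081 mol.
mass KHC8H4O4 = 0.004081 x 204.22 = 0.8334 g, so %KHC8H4O4 = 0.8334/1.3143 x 100 = 63.4%.

63.4%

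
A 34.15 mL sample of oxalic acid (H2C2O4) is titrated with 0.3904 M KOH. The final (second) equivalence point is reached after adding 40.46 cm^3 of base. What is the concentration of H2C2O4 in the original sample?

n(KOH) = 0.3904 x 0.04046 = 0.01580 mol.
At the final (second) equivalence point, 2 mol OH^- react per mol H2C2O4, so n(H2C2O4) = 0.01580 / 2 = 0.007898 mol.
[H2C2O4] = 0.007898 / 0.03415 L = 0.231 M.

0.231 M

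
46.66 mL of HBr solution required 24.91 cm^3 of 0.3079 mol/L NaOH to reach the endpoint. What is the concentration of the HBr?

0.164 M

n(NaOH) delivered = 0.3079 x 0.02491 = 0.007670 mol.
For a 1:1 reaction, n(HBr) = 0.007670 mol.
[HBr] = 0.007670 mol / 0.04666 L = 0.164 M.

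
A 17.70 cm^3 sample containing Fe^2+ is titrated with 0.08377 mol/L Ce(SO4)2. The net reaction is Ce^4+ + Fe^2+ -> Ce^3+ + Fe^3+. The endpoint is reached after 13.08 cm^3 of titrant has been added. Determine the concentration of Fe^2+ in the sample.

n(Ce(SO4)2) = 0.08377 x 0.01308 = 0.001096 mol.
From the balanced equation, 1 mol Ce(SO4)2 reacts with 1 mol Fe^2+, so n(Fe^2+) = 0.001096 x 1/1 = 0.001096 mol.
[Fe^2+] = 0.001096 / 0.01770 L = 0.0619 M.

0.0619 M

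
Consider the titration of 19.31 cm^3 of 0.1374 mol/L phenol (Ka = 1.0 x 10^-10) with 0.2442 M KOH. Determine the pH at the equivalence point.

n(C6H5OH) = 0.1374 x 0.01931 = 0.002653 mol; V(KOH) at equivalence = 0.002653/0.2442 = 0.01086 L.
At equivalence all the acid is converted to C6H5O-; total volume = 0.01931 + 0.01086 = 0.03017 L, so [C6H5O-] = 0.002653/0.03017 = 0.08793 M.
Kb = Kw/Ka = 1.0e-14 / 1.0 x 10^-10 = 0.000100.
[OH^-] = sqrt(Kb x [C6H5O-]) = sqrt(0.000100 x 0.08793) = 0.00297 M.
pOH = 2.53, so pH = 14.00 - 2.53 = 11.47.

11.47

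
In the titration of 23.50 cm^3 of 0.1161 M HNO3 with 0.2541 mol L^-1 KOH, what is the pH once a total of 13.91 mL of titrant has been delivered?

n(acid) = 0.1161 x 0.02350 = 0.002728 mol; n(KOH) added = 0.2541 x 0.01391 = 0.003535 mol.
Base is in excess by 0.003535 - 0.002728 = 0.0008062 mol in a total volume of 0.03741 L.
[OH^-] = 0.0008062/0.03741 = 0.02155 M, so pOH = 1.67 and pH = 14.00 - 1.67 = 12.33.

12.33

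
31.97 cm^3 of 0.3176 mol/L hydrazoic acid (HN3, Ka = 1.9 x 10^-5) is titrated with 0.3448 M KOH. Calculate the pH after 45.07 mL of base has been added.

n(acid) = 0.3176 x 0.03197 = 0.01015 mol; n(KOH) added = 0.3448 x 0.04507 = 0.01554 mol.
Base is in excess by 0.01554 - 0.01015 = 0.005386 mol in a total volume of 0.07704 L.
[OH^-] = 0.005386/0.07704 = 0.06992 M, so pOH = 1.16 and pH = 14.00 - 1.16 = 12.84.

12.84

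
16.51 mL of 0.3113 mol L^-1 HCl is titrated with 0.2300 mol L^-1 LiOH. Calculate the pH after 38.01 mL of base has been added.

n(acid) = 0.3113 x 0.01651 = 0.005140 mol; n(LiOH) added = 0.2300 x 0.03801 = 0.008742 mol.
Base is in excess by 0.008742 - 0.005140 = 0.003603 mol in a total volume of 0.05452 L.
[OH^-] = 0.003603/0.05452 = 0.06608 M, so pOH = 1.18 and pH = 14.00 - 1.18 = 12.82.

12.82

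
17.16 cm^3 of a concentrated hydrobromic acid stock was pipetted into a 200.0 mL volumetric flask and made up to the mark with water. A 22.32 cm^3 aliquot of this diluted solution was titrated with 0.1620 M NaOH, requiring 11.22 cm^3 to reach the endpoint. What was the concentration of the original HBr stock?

0.949 M

n(NaOH) = 0.1620 x 0.01122 = 0.001818 mol.
n(HBr) in the aliquot = 0.001818 mol.
[diluted HBr] = 0.001818 / 0.02232 = 0.08144 M.
Dilution factor = 200.0/17.16 = 11.66, so [stock] = 0.08144 x 11.66 = 0.949 M.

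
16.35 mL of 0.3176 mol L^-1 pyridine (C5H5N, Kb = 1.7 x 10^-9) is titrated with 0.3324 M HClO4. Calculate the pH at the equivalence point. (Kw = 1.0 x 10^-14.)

n(C5H5N) = 0.3176 x 0.01635 = 0.005193 mol; V(HClO4) at equivalence = 0.005193/0.3324 = 0.01562 L.
At equivalence the base is fully converted to C5H5NH+; total volume = 0.03197 L, so [C5H5NH+] = 0.005193/0.03197 = 0.1624 M.
Ka(C5H5NH+) = Kw/Kb = 1.0e-14 / 1.7 x 10^-9 = 5.88e-6.
[H^+] = sqrt(Ka x [C5H5NH+]) = sqrt(5.88e-6 x 0.1624) = 0.000977 M.
pH = -log(0.000977) = 3.01.

3.01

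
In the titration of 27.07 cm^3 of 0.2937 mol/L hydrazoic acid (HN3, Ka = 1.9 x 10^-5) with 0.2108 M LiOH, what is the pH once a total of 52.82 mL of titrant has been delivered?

12.60

n(acid) = 0.2937 x 0.02707 = 0.007950 mol; n(LiOH) added = 0.2108 x 0.05282 = 0.01113 mol.
Base is in excess by 0.01113 - 0.007950 = 0.003184 mol in a total volume of 0.07989 L.
[OH^-] = 0.003184/0.07989 = 0.03985 M, so pOH = 1.40 and pH = 14.00 - 1.40 = 12.60.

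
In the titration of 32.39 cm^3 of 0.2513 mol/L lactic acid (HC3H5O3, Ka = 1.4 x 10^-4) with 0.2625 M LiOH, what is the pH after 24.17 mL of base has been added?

Initial n(HC3H5O3) = 0.2513 x 0.03239 = 0.008140 mol.
n(LiOH) added = 0.2625 x 0.02417 = 0.006345 mol, converting that many moles of HC3H5O3 to C3H5O3-.
Remaining n(HC3H5O3) = 0.001795 mol; n(C3H5O3-) = 0.006345 mol.
By Henderson-Hasselbalch, pH = pKa + log([A^-]/[HA]) = 3.85 + log(0.006345/0.001795) = 3.85 + (+0.55) = 4.40.

4.40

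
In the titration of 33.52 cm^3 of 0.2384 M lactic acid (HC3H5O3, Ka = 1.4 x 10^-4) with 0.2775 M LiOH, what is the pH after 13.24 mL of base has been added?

Initial n(HC3H5O3) = 0.2384 x 0.03352 = 0.007991 mol.
n(LiOH) added = 0.2775 x 0.01324 = 0.003674 mol, converting that many moles of HC3H5O3 to C3H5O3-.
Remaining n(HC3H5O3) = 0.004317 mol; n(C3H5O3-) = 0.003674 mol.
By Henderson-Hasselbalch, pH = pKa + log([A^-]/[HA]) = 3.85 + log(0.003674/0.004317) = 3.85 + (-0.07) = 3.78.

3.78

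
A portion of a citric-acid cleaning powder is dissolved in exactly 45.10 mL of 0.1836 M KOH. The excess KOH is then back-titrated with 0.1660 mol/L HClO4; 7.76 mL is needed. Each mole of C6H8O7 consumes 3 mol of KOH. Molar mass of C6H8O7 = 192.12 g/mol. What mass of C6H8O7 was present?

0.448 g

Total n(KOH) added = 0.1836 x 0.04510 = 0.008280 mol.
n(HClO4) used = 0.1660 x 0.007760 = 0.001288 mol, which equals the excess n(KOH).
So n(KOH) consumed by the sample = 0.008280 - 0.001288 = 0.006992 mol.
n(C6H8O7) = 0.006992 / 3 = 0.002331 mol.
mass = 0.002331 mol x 192.12 g/mol = 0.448 g.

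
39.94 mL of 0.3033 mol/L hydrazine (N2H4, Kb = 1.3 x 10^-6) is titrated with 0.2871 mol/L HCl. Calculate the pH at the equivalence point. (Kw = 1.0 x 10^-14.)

n(N2H4) = 0.3033 x 0.03994 = 0.01211 mol; V(HCl) at equivalence = 0.01211/0.2871 = 0.04219 L.
At equivalence the base is fully converted to N2H5+; total volume = 0.08213 L, so [N2H5+] = 0.01211/0.08213 = 0.1475 M.
Ka(N2H5+) = Kw/Kb = 1.0e-14 / 1.3 x 10^-6 = 7.69e-9.
[H^+] = sqrt(Ka x [N2H5+]) = sqrt(7.69e-9 x 0.1475) = 3.37e-5 M.
pH = -log(3.37e-5) = 4.47.

4.47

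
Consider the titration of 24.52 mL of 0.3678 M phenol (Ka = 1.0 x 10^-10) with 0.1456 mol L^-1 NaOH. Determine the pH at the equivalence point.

11.51

n(C6H5OH) = 0.3678 x 0.02452 = 0.009018 mol; V(NaOH) at equivalence = 0.009018/0.1456 = 0.06194 L.
At equivalence all the acid is converted to C6H5O-; total volume = 0.02452 + 0.06194 = 0.08646 L, so [C6H5O-] = 0.009018/0.08646 = 0.1043 M.
Kb = Kw/Ka = 1.0e-14 / 1.0 x 10^-10 = 0.000100.
[OH^-] = sqrt(Kb x [C6H5O-]) = sqrt(0.000100 x 0.1043) = 0.00323 M.
pOH = 2.49, so pH = 14.00 - 2.49 = 11.51.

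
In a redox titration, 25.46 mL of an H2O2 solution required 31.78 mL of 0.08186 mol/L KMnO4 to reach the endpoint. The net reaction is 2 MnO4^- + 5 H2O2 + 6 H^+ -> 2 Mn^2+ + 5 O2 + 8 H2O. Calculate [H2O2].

0.255 M

n(KMnO4) = 0.08186 x 0.03178 = 0.002602 mol.
From the balanced equation, 2 mol KMnO4 reacts with 5 mol H2O2, so n(H2O2) = 0.002602 x 5/2 = 0.006504 mol.
[H2O2] = 0.006504 / 0.02546 L = 0.255 M.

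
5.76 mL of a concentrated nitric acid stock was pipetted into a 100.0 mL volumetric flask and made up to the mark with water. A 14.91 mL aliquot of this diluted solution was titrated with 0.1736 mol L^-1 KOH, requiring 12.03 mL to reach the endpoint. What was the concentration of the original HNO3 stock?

2.43 M

n(KOH) = 0.1736 x 0.01203 = 0.002088 mol.
n(HNO3) in the aliquot = 0.002088 mol.
[diluted HNO3] = 0.002088 / 0.01491 = 0.1401 M.
Dilution factor = 100.0/5.760 = 17.36, so [stock] = 0.1401 x 17.36 = 2.43 M.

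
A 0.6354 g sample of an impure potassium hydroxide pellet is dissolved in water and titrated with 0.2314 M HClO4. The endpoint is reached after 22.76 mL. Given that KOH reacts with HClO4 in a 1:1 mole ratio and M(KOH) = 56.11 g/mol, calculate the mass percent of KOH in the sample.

46.5%

n(HClO4) = 0.2314 x 0.02276 = 0.005267 mol.
n(KOH) = 0.005267 / 1 = 0.005267 mol.
mass of KOH = 0.005267 x 56.11 = 0.2955 g.
% purity = 0.2955 / 0.6354 x 100 = 46.5%.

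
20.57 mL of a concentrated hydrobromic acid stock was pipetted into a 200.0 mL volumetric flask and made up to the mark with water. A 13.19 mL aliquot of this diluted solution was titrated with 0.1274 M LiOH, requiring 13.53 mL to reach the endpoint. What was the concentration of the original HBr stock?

n(LiOH) = 0.1274 x 0.01353 = 0.001724 mol.
n(HBr) in the aliquot = 0.001724 mol.
[diluted HBr] = 0.001724 / 0.01319 = 0.1307 M.
Dilution factor = 200.0/20.57 = 9.723, so [stock] = 0.1307 x 9.723 = 1.27 M.

1.27 M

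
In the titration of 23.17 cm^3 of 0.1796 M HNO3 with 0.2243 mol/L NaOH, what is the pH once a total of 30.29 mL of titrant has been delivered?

12.69

n(acid) = 0.1796 x 0.02317 = 0.004161 mol; n(NaOH) added = 0.2243 x 0.03029 = 0.006794 mol.
Base is in excess by 0.006794 - 0.004161 = 0.002633 mol in a total volume of 0.05346 L.
[OH^-] = 0.002633/0.05346 = 0.04925 M, so pOH = 1.31 and pH = 14.00 - 1.31 = 12.69.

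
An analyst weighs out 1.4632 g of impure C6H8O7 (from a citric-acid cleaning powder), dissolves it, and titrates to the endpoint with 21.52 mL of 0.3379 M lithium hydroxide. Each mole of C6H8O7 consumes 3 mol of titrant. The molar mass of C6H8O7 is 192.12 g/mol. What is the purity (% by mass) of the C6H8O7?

n(LiOH) = 0.3379 x 0.02152 = 0.007272 mol.
n(C6H8O7) = 0.007272 / 3 = 0.002424 mol.
mass of C6H8O7 = 0.002424 x 192.12 = 0.4657 g.
% purity = 0.4657 / 1.4632 x 100 = 31.8%.

31.8%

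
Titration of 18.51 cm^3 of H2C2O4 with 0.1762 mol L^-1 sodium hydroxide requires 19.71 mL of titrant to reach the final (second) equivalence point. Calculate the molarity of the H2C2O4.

0.0938 M

n(NaOH) = 0.1762 x 0.01971 = 0.003473 mol.
At the final (second) equivalence point, 2 mol OH^- react per mol H2C2O4, so n(H2C2O4) = 0.003473 / 2 = 0.001736 mol.
[H2C2O4] = 0.001736 / 0.01851 L = 0.0938 M.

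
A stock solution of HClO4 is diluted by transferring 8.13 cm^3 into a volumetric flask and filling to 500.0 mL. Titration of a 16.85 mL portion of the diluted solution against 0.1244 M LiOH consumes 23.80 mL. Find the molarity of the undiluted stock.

10.8 M

n(LiOH) = 0.1244 x 0.02380 = 0.002961 mol.
n(HClO4) in the aliquot = 0.002961 mol.
[diluted HClO4] = 0.002961 / 0.01685 = 0.1757 M.
Dilution factor = 500.0/8.130 = 61.50, so [stock] = 0.1757 x 61.50 = 10.8 M.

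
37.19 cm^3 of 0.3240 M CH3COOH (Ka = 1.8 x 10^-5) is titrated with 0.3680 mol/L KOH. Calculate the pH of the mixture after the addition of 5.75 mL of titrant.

Initial n(CH3COOH) = 0.3240 x 0.03719 = 0.01205 mol.
n(KOH) added = 0.3680 x 0.005750 = 0.002116 mol, converting that many moles of CH3COOH to CH3COO-.
Remaining n(CH3COOH) = 0.009934 mol; n(CH3COO-) = 0.002116 mol.
By Henderson-Hasselbalch, pH = pKa + log([A^-]/[HA]) = 4.74 + log(0.002116/0.009934) = 4.74 + (-0.67) = 4.07.

4.07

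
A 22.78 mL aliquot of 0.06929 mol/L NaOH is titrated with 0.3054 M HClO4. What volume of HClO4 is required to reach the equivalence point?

n(NaOH) = 0.06929 mol/L x 0.02278 L = 0.001578 mol.
At equivalence n(HClO4) = n(NaOH) = 0.001578 mol.
V(HClO4) = 0.001578 / 0.3054 = 0.005168 L = 5.17 mL.

5.17 mL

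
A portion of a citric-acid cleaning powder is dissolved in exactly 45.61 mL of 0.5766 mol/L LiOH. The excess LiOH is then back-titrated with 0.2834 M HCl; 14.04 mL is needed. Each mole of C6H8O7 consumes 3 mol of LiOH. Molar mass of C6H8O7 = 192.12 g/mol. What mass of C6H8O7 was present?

1.43 g

Total n(LiOH) added = 0.5766 x 0.04561 = 0.02630 mol.
n(HCl) used = 0.2834 x 0.01404 = 0.003979 mol, which equals the excess n(LiOH).
So n(LiOH) consumed by the sample = 0.02630 - 0.003979 = 0.02232 mol.
n(C6H8O7) = 0.02232 / 3 = 0.007440 mol.
mass = 0.007440 mol x 192.12 g/mol = 1.43 g.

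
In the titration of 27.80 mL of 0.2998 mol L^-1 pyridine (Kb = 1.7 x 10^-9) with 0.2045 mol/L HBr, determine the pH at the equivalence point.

3.07

n(C5H5N) = 0.2998 x 0.02780 = 0.008334 mol; V(HBr) at equivalence = 0.008334/0.2045 = 0.04076 L.
At equivalence the base is fully converted to C5H5NH+; total volume = 0.06856 L, so [C5H5NH+] = 0.008334/0.06856 = 0.1216 M.
Ka(C5H5NH+) = Kw/Kb = 1.0e-14 / 1.7 x 10^-9 = 5.88e-6.
[H^+] = sqrt(Ka x [C5H5NH+]) = sqrt(5.88e-6 x 0.1216) = 0.000846 M.
pH = -log(0.000846) = 3.07.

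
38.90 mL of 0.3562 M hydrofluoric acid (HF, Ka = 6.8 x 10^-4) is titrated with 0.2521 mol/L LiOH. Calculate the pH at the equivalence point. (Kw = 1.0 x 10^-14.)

8.17

n(HF) = 0.3562 x 0.03890 = 0.01386 mol; V(LiOH) at equivalence = 0.01386/0.2521 = 0.05496 L.
At equivalence all the acid is converted to F-; total volume = 0.03890 + 0.05496 = 0.09386 L, so [F-] = 0.01386/0.09386 = 0.1476 M.
Kb = Kw/Ka = 1.0e-14 / 6.8 x 10^-4 = 1.47e-11.
[OH^-] = sqrt(Kb x [F-]) = sqrt(1.47e-11 x 0.1476) = 1.47e-6 M.
pOH = 5.83, so pH = 14.00 - 5.83 = 8.17.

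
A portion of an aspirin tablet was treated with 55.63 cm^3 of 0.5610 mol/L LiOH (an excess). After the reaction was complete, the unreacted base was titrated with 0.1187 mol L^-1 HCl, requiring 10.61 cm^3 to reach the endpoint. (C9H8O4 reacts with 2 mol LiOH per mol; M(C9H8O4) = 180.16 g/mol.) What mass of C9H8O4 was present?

2.70 g

Total n(LiOH) added = 0.5610 x 0.05563 = 0.03121 mol.
n(HCl) used = 0.1187 x 0.01061 = 0.001259 mol, which equals the excess n(LiOH).
So n(LiOH) consumed by the sample = 0.03121 - 0.001259 = 0.02995 mol.
n(C9H8O4) = 0.02995 / 2 = 0.01497 mol.
mass = 0.01497 mol x 180.16 g/mol = 2.70 g.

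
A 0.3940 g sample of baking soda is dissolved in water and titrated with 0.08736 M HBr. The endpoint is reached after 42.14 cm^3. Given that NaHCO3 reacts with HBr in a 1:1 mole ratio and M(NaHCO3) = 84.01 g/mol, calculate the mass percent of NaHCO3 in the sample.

n(HBr) = 0.08736 x 0.04214 = 0.003681 mol.
n(NaHCO3) = 0.003681 / 1 = 0.003681 mol.
mass of NaHCO3 = 0.003681 x 84.01 = 0.3093 g.
% purity = 0.3093 / 0.3940 x 100 = 78.5%.

78.5%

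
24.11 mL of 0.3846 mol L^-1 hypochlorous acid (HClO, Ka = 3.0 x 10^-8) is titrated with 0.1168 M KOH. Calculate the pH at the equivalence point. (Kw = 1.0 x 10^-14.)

n(HClO) = 0.3846 x 0.02411 = 0.009273 mol; V(KOH) at equivalence = 0.009273/0.1168 = 0.07939 L.
At equivalence all the acid is converted to ClO-; total volume = 0.02411 + 0.07939 = 0.1035 L, so [ClO-] = 0.009273/0.1035 = 0.08959 M.
Kb = Kw/Ka = 1.0e-14 / 3.0 x 10^-8 = 3.33e-7.
[OH^-] = sqrt(Kb x [ClO-]) = sqrt(3.33e-7 x 0.08959) = 0.000173 M.
pOH = 3.76, so pH = 14.00 - 3.76 = 10.24.

10.24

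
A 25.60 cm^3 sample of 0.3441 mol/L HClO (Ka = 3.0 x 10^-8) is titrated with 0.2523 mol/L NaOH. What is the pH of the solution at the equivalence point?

n(HClO) = 0.3441 x 0.02560 = 0.008809 mol; V(NaOH) at equivalence = 0.008809/0.2523 = 0.03491 L.
At equivalence all the acid is converted to ClO-; total volume = 0.02560 + 0.03491 = 0.06051 L, so [ClO-] = 0.008809/0.06051 = 0.1456 M.
Kb = Kw/Ka = 1.0e-14 / 3.0 x 10^-8 = 3.33e-7.
[OH^-] = sqrt(Kb x [ClO-]) = sqrt(3.33e-7 x 0.1456) = 0.000220 M.
pOH = 3.66, so pH = 14.00 - 3.66 = 10.34.

10.34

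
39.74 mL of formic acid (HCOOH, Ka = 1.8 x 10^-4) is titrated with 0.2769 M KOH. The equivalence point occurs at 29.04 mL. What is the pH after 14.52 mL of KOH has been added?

3.74

14.52 mL is exactly half the equivalence volume (29.04/2), i.e. the half-equivalence point.
There, n(HA) = n(A^-), so pH = pKa = -log(1.8 x 10^-4) = 3.74.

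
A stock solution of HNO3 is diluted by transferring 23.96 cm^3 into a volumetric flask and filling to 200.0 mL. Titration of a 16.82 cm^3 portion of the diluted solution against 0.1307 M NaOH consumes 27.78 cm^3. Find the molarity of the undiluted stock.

n(NaOH) = 0.1307 x 0.02778 = 0.003631 mol.
n(HNO3) in the aliquot = 0.003631 mol.
[diluted HNO3] = 0.003631 / 0.01682 = 0.2159 M.
Dilution factor = 200.0/23.96 = 8.347, so [stock] = 0.2159 x 8.347 = 1.80 M.

1.80 M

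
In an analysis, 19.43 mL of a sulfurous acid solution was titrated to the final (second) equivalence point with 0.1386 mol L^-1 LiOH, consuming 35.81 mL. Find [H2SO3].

0.128 M

n(LiOH) = 0.1386 x 0.03581 = 0.004963 mol.
At the final (second) equivalence point, 2 mol OH^- react per mol H2SO3, so n(H2SO3) = 0.004963 / 2 = 0.002482 mol.
[H2SO3] = 0.002482 / 0.01943 L = 0.128 M.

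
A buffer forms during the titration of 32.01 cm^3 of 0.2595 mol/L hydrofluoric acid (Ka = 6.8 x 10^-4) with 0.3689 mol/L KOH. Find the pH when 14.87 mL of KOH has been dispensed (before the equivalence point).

Initial n(HF) = 0.2595 x 0.03201 = 0.008307 mol.
n(KOH) added = 0.3689 x 0.01487 = 0.005486 mol, converting that many moles of HF to F-.
Remaining n(HF) = 0.002821 mol; n(F-) = 0.005486 mol.
By Henderson-Hasselbalch, pH = pKa + log([A^-]/[HA]) = 3.17 + log(0.005486/0.002821) = 3.17 + (+0.29) = 3.46.

3.46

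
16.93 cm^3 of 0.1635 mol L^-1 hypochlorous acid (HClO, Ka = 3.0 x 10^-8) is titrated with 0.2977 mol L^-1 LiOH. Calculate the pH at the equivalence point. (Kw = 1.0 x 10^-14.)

10.27

n(HClO) = 0.1635 x 0.01693 = 0.002768 mol; V(LiOH) at equivalence = 0.002768/0.2977 = 0.009298 L.
At equivalence all the acid is converted to ClO-; total volume = 0.01693 + 0.009298 = 0.02623 L, so [ClO-] = 0.002768/0.02623 = 0.1055 M.
Kb = Kw/Ka = 1.0e-14 / 3.0 x 10^-8 = 3.33e-7.
[OH^-] = sqrt(Kb x [ClO-]) = sqrt(3.33e-7 x 0.1055) = 0.000188 M.
pOH = 3.73, so pH = 14.00 - 3.73 = 10.27.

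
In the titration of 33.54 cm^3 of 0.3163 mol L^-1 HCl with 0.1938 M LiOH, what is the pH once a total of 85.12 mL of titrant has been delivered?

n(acid) = 0.3163 x 0.03354 = 0.01061 mol; n(LiOH) added = 0.1938 x 0.08512 = 0.01650 mol.
Base is in excess by 0.01650 - 0.01061 = 0.005888 mol in a total volume of 0.1187 L.
[OH^-] = 0.005888/0.1187 = 0.04962 M, so pOH = 1.30 and pH = 14.00 - 1.30 = 12.70.

12.70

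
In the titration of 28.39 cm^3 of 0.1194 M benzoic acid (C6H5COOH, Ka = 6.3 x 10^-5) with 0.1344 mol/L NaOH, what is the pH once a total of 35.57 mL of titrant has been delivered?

12.34

n(acid) = 0.1194 x 0.02839 = 0.003390 mol; n(NaOH) added = 0.1344 x 0.03557 = 0.004781 mol.
Base is in excess by 0.004781 - 0.003390 = 0.001391 mol in a total volume of 0.06396 L.
[OH^-] = 0.001391/0.06396 = 0.02175 M, so pOH = 1.66 and pH = 14.00 - 1.66 = 12.34.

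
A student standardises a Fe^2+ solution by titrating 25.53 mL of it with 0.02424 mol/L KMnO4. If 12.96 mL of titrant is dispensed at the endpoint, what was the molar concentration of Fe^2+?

0.0615 M

n(KMnO4) = 0.02424 x 0.01296 = 0.0003142 mol.
From the balanced equation, 1 mol KMnO4 reacts with 5 mol Fe^2+, so n(Fe^2+) = 0.0003142 x 5/1 = 0.001571 mol.
[Fe^2+] = 0.001571 / 0.02553 L = 0.0615 M.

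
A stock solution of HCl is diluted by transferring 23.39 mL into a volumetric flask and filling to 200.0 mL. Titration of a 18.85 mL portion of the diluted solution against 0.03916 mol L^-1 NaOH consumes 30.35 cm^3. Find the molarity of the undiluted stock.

0.539 M

n(NaOH) = 0.03916 x 0.03035 = 0.001189 mol.
n(HCl) in the aliquot = 0.001189 mol.
[diluted HCl] = 0.001189 / 0.01885 = 0.06305 M.
Dilution factor = 200.0/23.39 = 8.551, so [stock] = 0.06305 x 8.551 = 0.539 M.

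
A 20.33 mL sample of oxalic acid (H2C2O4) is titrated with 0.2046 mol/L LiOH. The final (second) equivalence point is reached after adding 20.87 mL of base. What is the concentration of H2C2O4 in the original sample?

0.105 M

n(LiOH) = 0.2046 x 0.02087 = 0.004270 mol.
At the final (second) equivalence point, 2 mol OH^- react per mol H2C2O4, so n(H2C2O4) = 0.004270 / 2 = 0.002135 mol.
[H2C2O4] = 0.002135 / 0.02033 L = 0.105 M.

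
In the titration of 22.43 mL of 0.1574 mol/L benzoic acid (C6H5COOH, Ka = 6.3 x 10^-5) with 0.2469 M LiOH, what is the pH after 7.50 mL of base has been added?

4.24

Initial n(C6H5COOH) = 0.1574 x 0.02243 = 0.003530 mol.
n(LiOH) added = 0.2469 x 0.007500 = 0.001852 mol, converting that many moles of C6H5COOH to C6H5COO-.
Remaining n(C6H5COOH) = 0.001679 mol; n(C6H5COO-) = 0.001852 mol.
By Henderson-Hasselbalch, pH = pKa + log([A^-]/[HA]) = 4.20 + log(0.001852/0.001679) = 4.20 + (+0.04) = 4.24.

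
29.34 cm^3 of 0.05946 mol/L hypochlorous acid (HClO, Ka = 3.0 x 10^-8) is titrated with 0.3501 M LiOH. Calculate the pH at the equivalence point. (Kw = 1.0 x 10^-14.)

n(HClO) = 0.05946 x 0.02934 = 0.001745 mol; V(LiOH) at equivalence = 0.001745/0.3501 = 0.004983 L.
At equivalence all the acid is converted to ClO-; total volume = 0.02934 + 0.004983 = 0.03432 L, so [ClO-] = 0.001745/0.03432 = 0.05083 M.
Kb = Kw/Ka = 1.0e-14 / 3.0 x 10^-8 = 3.33e-7.
[OH^-] = sqrt(Kb x [ClO-]) = sqrt(3.33e-7 x 0.05083) = 0.000130 M.
pOH = 3.89, so pH = 14.00 - 3.89 = 10.11.

10.11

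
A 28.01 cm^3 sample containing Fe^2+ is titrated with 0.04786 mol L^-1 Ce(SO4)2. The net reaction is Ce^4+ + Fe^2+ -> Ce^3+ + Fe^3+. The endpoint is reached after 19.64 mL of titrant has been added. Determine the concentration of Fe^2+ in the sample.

0.0336 M

n(Ce(SO4)2) = 0.04786 x 0.01964 = 0.0009400 mol.
From the balanced equation, 1 mol Ce(SO4)2 reacts with 1 mol Fe^2+, so n(Fe^2+) = 0.0009400 x 1/1 = 0.0009400 mol.
[Fe^2+] = 0.0009400 / 0.02801 L = 0.0336 M.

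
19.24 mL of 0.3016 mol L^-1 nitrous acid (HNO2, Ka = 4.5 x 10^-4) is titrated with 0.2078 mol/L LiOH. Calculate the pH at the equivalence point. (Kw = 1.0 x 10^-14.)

8.22

n(HNO2) = 0.3016 x 0.01924 = 0.005803 mol; V(LiOH) at equivalence = 0.005803/0.2078 = 0.02792 L.
At equivalence all the acid is converted to NO2-; total volume = 0.01924 + 0.02792 = 0.04716 L, so [NO2-] = 0.005803/0.04716 = 0.1230 M.
Kb = Kw/Ka = 1.0e-14 / 4.5 x 10^-4 = 2.22e-11.
[OH^-] = sqrt(Kb x [NO2-]) = sqrt(2.22e-11 x 0.1230) = 1.65e-6 M.
pOH = 5.78, so pH = 14.00 - 5.78 = 8.22.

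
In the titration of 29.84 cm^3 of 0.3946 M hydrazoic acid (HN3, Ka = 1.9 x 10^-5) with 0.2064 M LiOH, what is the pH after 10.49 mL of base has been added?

4.07

Initial n(HN3) = 0.3946 x 0.02984 = 0.01177 mol.
n(LiOH) added = 0.2064 x 0.01049 = 0.002165 mol, converting that many moles of HN3 to N3-.
Remaining n(HN3) = 0.009610 mol; n(N3-) = 0.002165 mol.
By Henderson-Hasselbalch, pH = pKa + log([A^-]/[HA]) = 4.72 + log(0.002165/0.009610) = 4.72 + (-0.65) = 4.07.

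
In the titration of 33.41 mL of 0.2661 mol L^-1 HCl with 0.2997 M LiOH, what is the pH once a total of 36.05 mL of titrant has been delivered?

12.44

n(acid) = 0.2661 x 0.03341 = 0.008890 mol; n(LiOH) added = 0.2997 x 0.03605 = 0.01080 mol.
Base is in excess by 0.01080 - 0.008890 = 0.001914 mol in a total volume of 0.06946 L.
[OH^-] = 0.001914/0.06946 = 0.02755 M, so pOH = 1.56 and pH = 14.00 - 1.56 = 12.44.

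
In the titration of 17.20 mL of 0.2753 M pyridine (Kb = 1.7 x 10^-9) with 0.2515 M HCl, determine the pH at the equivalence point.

3.06

n(C5H5N) = 0.2753 x 0.01720 = 0.004735 mol; V(HCl) at equivalence = 0.004735/0.2515 = 0.01883 L.
At equivalence the base is fully converted to C5H5NH+; total volume = 0.03603 L, so [C5H5NH+] = 0.004735/0.03603 = 0.1314 M.
Ka(C5H5NH+) = Kw/Kb = 1.0e-14 / 1.7 x 10^-9 = 5.88e-6.
[H^+] = sqrt(Ka x [C5H5NH+]) = sqrt(5.88e-6 x 0.1314) = 0.000879 M.
pH = -log(0.000879) = 3.06.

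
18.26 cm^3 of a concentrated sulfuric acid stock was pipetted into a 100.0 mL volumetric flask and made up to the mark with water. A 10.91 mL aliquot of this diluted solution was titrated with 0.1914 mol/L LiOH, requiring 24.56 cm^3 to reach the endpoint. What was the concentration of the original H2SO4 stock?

1.18 M

n(LiOH) = 0.1914 x 0.02456 = 0.004701 mol.
n(H2SO4) in the aliquot = 0.004701 x 1/2 = 0.002350 mol.
[diluted H2SO4] = 0.002350 / 0.01091 = 0.2154 M.
Dilution factor = 100.0/18.26 = 5.476, so [stock] = 0.2154 x 5.476 = 1.18 M.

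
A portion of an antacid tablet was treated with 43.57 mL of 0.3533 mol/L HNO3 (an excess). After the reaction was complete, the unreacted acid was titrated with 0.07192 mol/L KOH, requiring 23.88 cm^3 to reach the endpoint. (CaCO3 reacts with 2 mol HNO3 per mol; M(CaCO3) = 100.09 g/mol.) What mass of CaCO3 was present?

Total n(HNO3) added = 0.3533 x 0.04357 = 0.01539 mol.
n(KOH) used = 0.07192 x 0.02388 = 0.001717 mol, which equals the excess n(HNO3).
So n(HNO3) consumed by the sample = 0.01539 - 0.001717 = 0.01368 mol.
n(CaCO3) = 0.01368 / 2 = 0.006838 mol.
mass = 0.006838 mol x 100.09 g/mol = 0.684 g.

0.684 g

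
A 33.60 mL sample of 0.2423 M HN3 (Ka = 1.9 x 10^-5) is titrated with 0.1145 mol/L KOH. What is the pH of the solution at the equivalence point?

8.81

n(HN3) = 0.2423 x 0.03360 = 0.008141 mol; V(KOH) at equivalence = 0.008141/0.1145 = 0.07110 L.
At equivalence all the acid is converted to N3-; total volume = 0.03360 + 0.07110 = 0.1047 L, so [N3-] = 0.008141/0.1047 = 0.07776 M.
Kb = Kw/Ka = 1.0e-14 / 1.9 x 10^-5 = 5.26e-10.
[OH^-] = sqrt(Kb x [N3-]) = sqrt(5.26e-10 x 0.07776) = 6.40e-6 M.
pOH = 5.19, so pH = 14.00 - 5.19 = 8.81.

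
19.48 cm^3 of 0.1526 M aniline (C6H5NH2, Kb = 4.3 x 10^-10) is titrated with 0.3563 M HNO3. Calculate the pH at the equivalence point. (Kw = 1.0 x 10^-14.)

2.80

n(C6H5NH2) = 0.1526 x 0.01948 = 0.002973 mol; V(HNO3) at equivalence = 0.002973/0.3563 = 0.008343 L.
At equivalence the base is fully converted to C6H5NH3+; total volume = 0.02782 L, so [C6H5NH3+] = 0.002973/0.02782 = 0.1068 M.
Ka(C6H5NH3+) = Kw/Kb = 1.0e-14 / 4.3 x 10^-10 = 2.33e-5.
[H^+] = sqrt(Ka x [C6H5NH3+]) = sqrt(2.33e-5 x 0.1068) = 0.00158 M.
pH = -log(0.00158) = 2.80.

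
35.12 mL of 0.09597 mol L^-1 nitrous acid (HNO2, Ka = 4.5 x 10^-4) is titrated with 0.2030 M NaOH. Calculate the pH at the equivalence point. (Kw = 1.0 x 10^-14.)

8.08

n(HNO2) = 0.09597 x 0.03512 = 0.003370 mol; V(NaOH) at equivalence = 0.003370/0.2030 = 0.01660 L.
At equivalence all the acid is converted to NO2-; total volume = 0.03512 + 0.01660 = 0.05172 L, so [NO2-] = 0.003370/0.05172 = 0.06516 M.
Kb = Kw/Ka = 1.0e-14 / 4.5 x 10^-4 = 2.22e-11.
[OH^-] = sqrt(Kb x [NO2-]) = sqrt(2.22e-11 x 0.06516) = 1.20e-6 M.
pOH = 5.92, so pH = 14.00 - 5.92 = 8.08.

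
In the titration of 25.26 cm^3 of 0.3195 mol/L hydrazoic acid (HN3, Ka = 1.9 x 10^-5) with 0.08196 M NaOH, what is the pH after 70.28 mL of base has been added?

Initial n(HN3) = 0.3195 x 0.02526 = 0.008071 mol.
n(NaOH) added = 0.08196 x 0.07028 = 0.005760 mol, converting that many moles of HN3 to N3-.
Remaining n(HN3) = 0.002310 mol; n(N3-) = 0.005760 mol.
By Henderson-Hasselbalch, pH = pKa + log([A^-]/[HA]) = 4.72 + log(0.005760/0.002310) = 4.72 + (+0.40) = 5.12.

5.12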